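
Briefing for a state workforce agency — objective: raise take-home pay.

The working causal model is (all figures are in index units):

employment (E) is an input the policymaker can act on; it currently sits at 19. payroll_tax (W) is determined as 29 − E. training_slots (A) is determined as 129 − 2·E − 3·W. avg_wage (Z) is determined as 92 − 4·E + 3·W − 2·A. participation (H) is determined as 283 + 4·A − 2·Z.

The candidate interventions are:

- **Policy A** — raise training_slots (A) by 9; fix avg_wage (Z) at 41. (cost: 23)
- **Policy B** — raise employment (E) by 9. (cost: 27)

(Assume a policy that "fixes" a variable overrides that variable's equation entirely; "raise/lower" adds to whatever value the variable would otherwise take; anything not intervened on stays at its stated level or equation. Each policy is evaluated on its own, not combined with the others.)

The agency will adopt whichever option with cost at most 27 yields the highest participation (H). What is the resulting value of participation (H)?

Policy A (A + 9, Z := 41):
  E = 19
  W = 29 − 19 = 10
  A = 129 − 2·19 − 3·10 (+9 from intervention) = 70
  Z = 41
  H = 283 + 4·70 − 2·41 = 481
Policy B (E + 9):
  E = 19 + 9 = 28
  W = 29 − 28 = 1
  A = 129 − 2·28 − 3·1 = 70
  Z = 92 − 4·28 + 3·1 − 2·70 = -157
  H = 283 + 4·70 − 2·(-157) = 877
Comparing — Policy A: H=481, Policy B: H=877. Highest is 877 (Policy B).

877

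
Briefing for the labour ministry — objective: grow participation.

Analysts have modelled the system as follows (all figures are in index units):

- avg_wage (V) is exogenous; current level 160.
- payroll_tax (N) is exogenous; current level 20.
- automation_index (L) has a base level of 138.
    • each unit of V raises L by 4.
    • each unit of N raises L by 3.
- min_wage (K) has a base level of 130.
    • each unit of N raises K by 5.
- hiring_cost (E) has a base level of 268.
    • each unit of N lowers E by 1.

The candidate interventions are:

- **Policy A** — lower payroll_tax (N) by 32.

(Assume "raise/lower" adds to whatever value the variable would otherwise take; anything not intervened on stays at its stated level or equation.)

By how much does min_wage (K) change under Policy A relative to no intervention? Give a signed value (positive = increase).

-160

Baseline:
  N = 20
  K = 130 + 5·20 = 230
Policy A (N − 32):
  N = 20 − 32 = -12
  K = 130 + 5·(-12) = 70
Change in K: 70 − 230 = -160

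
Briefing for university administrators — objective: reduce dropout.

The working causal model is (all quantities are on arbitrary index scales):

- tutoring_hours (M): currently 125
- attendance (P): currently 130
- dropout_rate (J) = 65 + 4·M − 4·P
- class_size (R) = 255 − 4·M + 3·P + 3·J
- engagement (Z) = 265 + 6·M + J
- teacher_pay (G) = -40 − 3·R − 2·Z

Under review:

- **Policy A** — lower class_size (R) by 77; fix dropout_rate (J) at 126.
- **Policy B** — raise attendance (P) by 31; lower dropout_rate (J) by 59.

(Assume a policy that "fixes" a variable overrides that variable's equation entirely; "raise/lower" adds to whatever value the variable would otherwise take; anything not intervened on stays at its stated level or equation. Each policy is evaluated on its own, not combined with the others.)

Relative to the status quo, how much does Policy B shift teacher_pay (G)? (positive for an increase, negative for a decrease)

1734

Baseline:
  M = 125
  P = 130
  J = 65 + 4·125 − 4·130 = 45
  R = 255 − 4·125 + 3·130 + 3·45 = 280
  Z = 265 + 6·125 + 45 = 1060
  G = -40 − 3·280 − 2·1060 = -3000
Policy B (P + 31, J − 59):
  M = 125
  P = 130 + 31 = 161
  J = 65 + 4·125 − 4·161 (−59 from intervention) = -138
  R = 255 − 4·125 + 3·161 + 3·(-138) = -176
  Z = 265 + 6·125 + (-138) = 877
  G = -40 − 3·(-176) − 2·877 = -1266
Change in G: -1266 − (-3000) = 1734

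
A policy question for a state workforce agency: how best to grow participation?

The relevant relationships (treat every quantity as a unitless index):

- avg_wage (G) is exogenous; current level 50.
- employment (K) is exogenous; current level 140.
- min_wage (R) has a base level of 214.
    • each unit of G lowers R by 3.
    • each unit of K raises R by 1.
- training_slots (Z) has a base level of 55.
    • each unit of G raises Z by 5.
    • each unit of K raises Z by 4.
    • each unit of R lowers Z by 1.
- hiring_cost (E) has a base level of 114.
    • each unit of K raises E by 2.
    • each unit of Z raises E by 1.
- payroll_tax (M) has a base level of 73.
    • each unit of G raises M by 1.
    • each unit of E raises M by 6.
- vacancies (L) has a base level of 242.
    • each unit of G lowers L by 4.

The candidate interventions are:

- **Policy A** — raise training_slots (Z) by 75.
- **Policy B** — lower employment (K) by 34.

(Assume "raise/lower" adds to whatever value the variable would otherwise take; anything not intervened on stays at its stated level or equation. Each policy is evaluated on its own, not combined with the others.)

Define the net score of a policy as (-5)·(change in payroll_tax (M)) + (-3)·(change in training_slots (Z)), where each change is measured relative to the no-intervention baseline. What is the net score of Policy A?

Baseline:
  G = 50
  K = 140
  R = 214 − 3·50 + 140 = 204
  Z = 55 + 5·50 + 4·140 − 204 = 661
  E = 114 + 2·140 + 661 = 1055
  M = 73 + 50 + 6·1055 = 6453
Policy A (Z + 75):
  G = 50
  K = 140
  R = 214 − 3·50 + 140 = 204
  Z = 55 + 5·50 + 4·140 − 204 (+75 from intervention) = 736
  E = 114 + 2·140 + 736 = 1130
  M = 73 + 50 + 6·1130 = 6903
ΔM = 6903 − 6453 = 450; ΔZ = 736 − 661 = 75
Score = (-5)·450 + (-3)·75 = -2475

-2475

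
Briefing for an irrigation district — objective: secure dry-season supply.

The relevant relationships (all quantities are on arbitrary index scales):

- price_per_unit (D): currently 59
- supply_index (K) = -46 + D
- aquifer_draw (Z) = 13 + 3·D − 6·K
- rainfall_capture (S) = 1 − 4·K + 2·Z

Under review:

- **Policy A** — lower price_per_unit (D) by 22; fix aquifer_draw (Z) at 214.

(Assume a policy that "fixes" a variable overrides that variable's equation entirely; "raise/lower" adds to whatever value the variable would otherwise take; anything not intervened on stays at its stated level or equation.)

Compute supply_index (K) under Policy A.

-9

Policy A (D − 22, Z := 214):
  D = 59 − 22 = 37
  K = -46 + 37 = -9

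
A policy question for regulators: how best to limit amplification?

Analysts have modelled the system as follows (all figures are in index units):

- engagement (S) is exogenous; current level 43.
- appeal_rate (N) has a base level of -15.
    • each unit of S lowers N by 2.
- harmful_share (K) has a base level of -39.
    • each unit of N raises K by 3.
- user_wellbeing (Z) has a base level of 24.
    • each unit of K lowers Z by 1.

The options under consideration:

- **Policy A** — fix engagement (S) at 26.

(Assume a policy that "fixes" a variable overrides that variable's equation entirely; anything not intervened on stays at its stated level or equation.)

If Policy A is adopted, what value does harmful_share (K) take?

Policy A (S := 26):
  S = 26
  N = -15 − 2·26 = -67
  K = -39 + 3·(-67) = -240

-240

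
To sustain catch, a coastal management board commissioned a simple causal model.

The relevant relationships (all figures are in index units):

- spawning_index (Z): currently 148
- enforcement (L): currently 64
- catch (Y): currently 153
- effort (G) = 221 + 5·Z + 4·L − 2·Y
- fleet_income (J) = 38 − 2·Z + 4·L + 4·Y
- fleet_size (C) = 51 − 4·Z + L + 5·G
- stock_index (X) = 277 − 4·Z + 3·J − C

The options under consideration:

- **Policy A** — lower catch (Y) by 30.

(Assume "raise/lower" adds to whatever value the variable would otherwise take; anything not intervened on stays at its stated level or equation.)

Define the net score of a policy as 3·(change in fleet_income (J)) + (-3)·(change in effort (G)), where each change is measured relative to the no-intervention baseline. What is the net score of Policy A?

Baseline:
  Z = 148
  L = 64
  Y = 153
  G = 221 + 5·148 + 4·64 − 2·153 = 911
  J = 38 − 2·148 + 4·64 + 4·153 = 610
Policy A (Y − 30):
  Z = 148
  L = 64
  Y = 153 − 30 = 123
  G = 221 + 5·148 + 4·64 − 2·123 = 971
  J = 38 − 2·148 + 4·64 + 4·123 = 490
ΔJ = 490 − 610 = -120; ΔG = 971 − 911 = 60
Score = 3·(-120) + (-3)·60 = -540

-540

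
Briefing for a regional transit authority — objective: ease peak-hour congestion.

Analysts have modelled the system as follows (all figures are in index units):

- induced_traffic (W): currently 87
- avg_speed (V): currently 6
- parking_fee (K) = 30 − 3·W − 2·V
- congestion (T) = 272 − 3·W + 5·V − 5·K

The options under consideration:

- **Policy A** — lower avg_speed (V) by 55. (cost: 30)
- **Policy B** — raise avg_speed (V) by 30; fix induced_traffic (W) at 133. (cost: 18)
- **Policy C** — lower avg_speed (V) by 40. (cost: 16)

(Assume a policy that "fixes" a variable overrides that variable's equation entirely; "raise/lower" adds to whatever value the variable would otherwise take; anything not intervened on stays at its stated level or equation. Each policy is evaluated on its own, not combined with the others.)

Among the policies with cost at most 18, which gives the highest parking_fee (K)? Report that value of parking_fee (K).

Policy B (V + 30, W := 133):
  W = 133
  V = 6 + 30 = 36
  K = 30 − 3·133 − 2·36 = -441
Policy C (V − 40):
  W = 87
  V = 6 − 40 = -34
  K = 30 − 3·87 − 2·(-34) = -163
Comparing — Policy B: K=-441, Policy C: K=-163. Highest is -163 (Policy C).

-163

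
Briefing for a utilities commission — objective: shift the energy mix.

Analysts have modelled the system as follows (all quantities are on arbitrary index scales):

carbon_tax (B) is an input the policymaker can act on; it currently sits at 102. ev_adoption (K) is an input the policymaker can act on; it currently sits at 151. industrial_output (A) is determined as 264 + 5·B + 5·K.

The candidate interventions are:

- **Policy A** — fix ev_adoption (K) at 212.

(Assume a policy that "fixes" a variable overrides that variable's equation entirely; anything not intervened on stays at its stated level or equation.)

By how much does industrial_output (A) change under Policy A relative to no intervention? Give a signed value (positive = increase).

305

Baseline:
  B = 102
  K = 151
  A = 264 + 5·102 + 5·151 = 1529
Policy A (K := 212):
  B = 102
  K = 212
  A = 264 + 5·102 + 5·212 = 1834
Change in A: 1834 − 1529 = 305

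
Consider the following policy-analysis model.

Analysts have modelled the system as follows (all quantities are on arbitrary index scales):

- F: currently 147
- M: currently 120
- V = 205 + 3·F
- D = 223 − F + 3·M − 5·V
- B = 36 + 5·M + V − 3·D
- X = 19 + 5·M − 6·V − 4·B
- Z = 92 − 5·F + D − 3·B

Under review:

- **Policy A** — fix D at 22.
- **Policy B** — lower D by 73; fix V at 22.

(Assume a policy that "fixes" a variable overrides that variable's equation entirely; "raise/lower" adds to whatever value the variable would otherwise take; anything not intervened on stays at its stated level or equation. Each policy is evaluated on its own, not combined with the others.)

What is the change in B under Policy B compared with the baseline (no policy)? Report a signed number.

-9765

Baseline:
  F = 147
  M = 120
  V = 205 + 3·147 = 646
  D = 223 − 147 + 3·120 − 5·646 = -2794
  B = 36 + 5·120 + 646 − 3·(-2794) = 9664
Policy B (D − 73, V := 22):
  F = 147
  M = 120
  V = 22
  D = 223 − 147 + 3·120 − 5·22 (−73 from intervention) = 253
  B = 36 + 5·120 + 22 − 3·253 = -101
Change in B: -101 − 9664 = -9765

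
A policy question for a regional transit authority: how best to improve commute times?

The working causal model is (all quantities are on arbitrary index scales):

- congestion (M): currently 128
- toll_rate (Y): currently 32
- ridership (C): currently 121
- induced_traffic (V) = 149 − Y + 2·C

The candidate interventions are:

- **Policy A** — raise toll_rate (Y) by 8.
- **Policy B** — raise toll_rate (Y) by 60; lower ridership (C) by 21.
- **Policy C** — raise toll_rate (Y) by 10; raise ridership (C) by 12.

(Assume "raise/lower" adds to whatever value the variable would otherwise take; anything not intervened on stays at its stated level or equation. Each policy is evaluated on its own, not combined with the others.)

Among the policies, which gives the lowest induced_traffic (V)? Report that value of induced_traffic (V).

257

Policy A (Y + 8):
  Y = 32 + 8 = 40
  C = 121
  V = 149 − 40 + 2·121 = 351
Policy B (Y + 60, C − 21):
  Y = 32 + 60 = 92
  C = 121 − 21 = 100
  V = 149 − 92 + 2·100 = 257
Policy C (Y + 10, C + 12):
  Y = 32 + 10 = 42
  C = 121 + 12 = 133
  V = 149 − 42 + 2·133 = 373
Comparing — Policy A: V=351, Policy B: V=257, Policy C: V=373. Lowest is 257 (Policy B).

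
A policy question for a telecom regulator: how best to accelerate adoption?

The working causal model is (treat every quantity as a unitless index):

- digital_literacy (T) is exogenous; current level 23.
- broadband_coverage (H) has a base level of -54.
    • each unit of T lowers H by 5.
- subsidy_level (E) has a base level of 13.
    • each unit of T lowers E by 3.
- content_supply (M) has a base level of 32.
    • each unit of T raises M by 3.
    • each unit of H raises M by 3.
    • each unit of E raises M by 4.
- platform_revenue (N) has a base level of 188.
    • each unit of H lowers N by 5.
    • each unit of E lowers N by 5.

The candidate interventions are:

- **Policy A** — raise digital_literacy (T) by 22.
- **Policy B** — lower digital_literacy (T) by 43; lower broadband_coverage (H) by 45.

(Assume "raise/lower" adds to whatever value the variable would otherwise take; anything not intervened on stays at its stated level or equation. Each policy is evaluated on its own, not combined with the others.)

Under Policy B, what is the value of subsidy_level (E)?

Policy B (T − 43, H − 45):
  T = 23 − 43 = -20
  E = 13 − 3·(-20) = 73

73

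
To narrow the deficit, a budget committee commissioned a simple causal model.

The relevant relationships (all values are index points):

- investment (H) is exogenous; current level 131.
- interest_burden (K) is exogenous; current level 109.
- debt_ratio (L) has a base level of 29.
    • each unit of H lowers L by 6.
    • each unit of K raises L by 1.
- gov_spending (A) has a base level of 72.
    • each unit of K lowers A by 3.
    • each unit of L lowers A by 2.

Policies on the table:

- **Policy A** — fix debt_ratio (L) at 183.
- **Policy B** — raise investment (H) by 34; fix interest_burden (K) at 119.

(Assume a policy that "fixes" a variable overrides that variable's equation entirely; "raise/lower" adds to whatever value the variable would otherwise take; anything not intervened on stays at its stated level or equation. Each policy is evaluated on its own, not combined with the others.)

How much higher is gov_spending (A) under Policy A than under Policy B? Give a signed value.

Policy A (L := 183):
  H = 131
  K = 109
  L = 183
  A = 72 − 3·109 − 2·183 = -621
Policy B (H + 34, K := 119):
  H = 131 + 34 = 165
  K = 119
  L = 29 − 6·165 + 119 = -842
  A = 72 − 3·119 − 2·(-842) = 1399
A: -621 − 1399 = -2020

-2020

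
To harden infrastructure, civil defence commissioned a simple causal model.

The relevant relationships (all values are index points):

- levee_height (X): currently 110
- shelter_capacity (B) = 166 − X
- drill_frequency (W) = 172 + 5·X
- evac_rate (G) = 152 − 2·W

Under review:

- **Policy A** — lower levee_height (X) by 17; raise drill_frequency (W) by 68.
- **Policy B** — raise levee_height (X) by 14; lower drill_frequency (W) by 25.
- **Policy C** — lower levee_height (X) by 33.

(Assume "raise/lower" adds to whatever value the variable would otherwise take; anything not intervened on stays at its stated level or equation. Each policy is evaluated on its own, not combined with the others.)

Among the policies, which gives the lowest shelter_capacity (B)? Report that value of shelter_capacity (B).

Policy A (X − 17, W + 68):
  X = 110 − 17 = 93
  B = 166 − 93 = 73
Policy B (X + 14, W − 25):
  X = 110 + 14 = 124
  B = 166 − 124 = 42
Policy C (X − 33):
  X = 110 − 33 = 77
  B = 166 − 77 = 89
Comparing — Policy A: B=73, Policy B: B=42, Policy C: B=89. Lowest is 42 (Policy B).

42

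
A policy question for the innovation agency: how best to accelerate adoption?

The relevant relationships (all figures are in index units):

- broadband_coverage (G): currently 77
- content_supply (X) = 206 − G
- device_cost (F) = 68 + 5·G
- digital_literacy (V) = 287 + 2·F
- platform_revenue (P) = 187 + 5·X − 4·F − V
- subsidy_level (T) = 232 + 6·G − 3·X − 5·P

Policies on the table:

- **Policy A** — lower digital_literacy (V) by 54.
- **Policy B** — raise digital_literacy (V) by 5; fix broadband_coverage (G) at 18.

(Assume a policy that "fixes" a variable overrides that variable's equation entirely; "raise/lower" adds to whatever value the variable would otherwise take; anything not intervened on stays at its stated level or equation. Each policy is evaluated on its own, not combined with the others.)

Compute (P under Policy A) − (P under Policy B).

-2006

Policy A (V − 54):
  G = 77
  X = 206 − 77 = 129
  F = 68 + 5·77 = 453
  V = 287 + 2·453 (−54 from intervention) = 1139
  P = 187 + 5·129 − 4·453 − 1139 = -2119
Policy B (V + 5, G := 18):
  G = 18
  X = 206 − 18 = 188
  F = 68 + 5·18 = 158
  V = 287 + 2·158 (+5 from intervention) = 608
  P = 187 + 5·188 − 4·158 − 608 = -113
P: -2119 − (-113) = -2006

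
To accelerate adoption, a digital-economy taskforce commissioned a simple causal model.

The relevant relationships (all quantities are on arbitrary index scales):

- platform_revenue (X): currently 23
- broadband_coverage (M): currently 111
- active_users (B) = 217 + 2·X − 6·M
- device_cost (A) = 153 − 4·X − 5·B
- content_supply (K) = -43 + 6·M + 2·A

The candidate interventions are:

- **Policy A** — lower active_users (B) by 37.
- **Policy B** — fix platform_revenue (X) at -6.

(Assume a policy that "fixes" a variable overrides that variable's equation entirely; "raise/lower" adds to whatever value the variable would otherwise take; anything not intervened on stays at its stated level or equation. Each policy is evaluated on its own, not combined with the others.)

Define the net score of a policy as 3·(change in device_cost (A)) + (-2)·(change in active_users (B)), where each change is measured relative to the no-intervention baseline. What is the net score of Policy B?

1334

Baseline:
  X = 23
  M = 111
  B = 217 + 2·23 − 6·111 = -403
  A = 153 − 4·23 − 5·(-403) = 2076
Policy B (X := -6):
  X = -6
  M = 111
  B = 217 + 2·(-6) − 6·111 = -461
  A = 153 − 4·(-6) − 5·(-461) = 2482
ΔA = 2482 − 2076 = 406; ΔB = -461 − (-403) = -58
Score = 3·406 + (-2)·(-58) = 1334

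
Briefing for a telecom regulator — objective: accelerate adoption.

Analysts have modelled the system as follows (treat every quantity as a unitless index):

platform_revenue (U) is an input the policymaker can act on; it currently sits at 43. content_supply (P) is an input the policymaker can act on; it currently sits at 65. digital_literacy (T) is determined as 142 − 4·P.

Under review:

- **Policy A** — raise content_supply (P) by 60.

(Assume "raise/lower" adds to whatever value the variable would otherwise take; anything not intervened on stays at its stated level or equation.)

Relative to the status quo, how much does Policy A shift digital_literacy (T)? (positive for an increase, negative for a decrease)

-240

Baseline:
  P = 65
  T = 142 − 4·65 = -118
Policy A (P + 60):
  P = 65 + 60 = 125
  T = 142 − 4·125 = -358
Change in T: -358 − (-118) = -240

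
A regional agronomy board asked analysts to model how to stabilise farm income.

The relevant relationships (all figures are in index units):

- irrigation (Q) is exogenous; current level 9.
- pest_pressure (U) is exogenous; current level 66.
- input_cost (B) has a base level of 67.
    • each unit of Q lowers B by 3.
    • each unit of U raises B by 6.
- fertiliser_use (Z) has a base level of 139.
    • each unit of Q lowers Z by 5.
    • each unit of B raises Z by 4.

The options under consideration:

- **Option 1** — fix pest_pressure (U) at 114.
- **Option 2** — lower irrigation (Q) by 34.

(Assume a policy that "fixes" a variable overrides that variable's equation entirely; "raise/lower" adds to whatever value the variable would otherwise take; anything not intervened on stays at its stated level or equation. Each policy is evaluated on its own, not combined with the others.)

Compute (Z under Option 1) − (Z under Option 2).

Option 1 (U := 114):
  Q = 9
  U = 114
  B = 67 − 3·9 + 6·114 = 724
  Z = 139 − 5·9 + 4·724 = 2990
Option 2 (Q − 34):
  Q = 9 − 34 = -25
  U = 66
  B = 67 − 3·(-25) + 6·66 = 538
  Z = 139 − 5·(-25) + 4·538 = 2416
Z: 2990 − 2416 = 574

574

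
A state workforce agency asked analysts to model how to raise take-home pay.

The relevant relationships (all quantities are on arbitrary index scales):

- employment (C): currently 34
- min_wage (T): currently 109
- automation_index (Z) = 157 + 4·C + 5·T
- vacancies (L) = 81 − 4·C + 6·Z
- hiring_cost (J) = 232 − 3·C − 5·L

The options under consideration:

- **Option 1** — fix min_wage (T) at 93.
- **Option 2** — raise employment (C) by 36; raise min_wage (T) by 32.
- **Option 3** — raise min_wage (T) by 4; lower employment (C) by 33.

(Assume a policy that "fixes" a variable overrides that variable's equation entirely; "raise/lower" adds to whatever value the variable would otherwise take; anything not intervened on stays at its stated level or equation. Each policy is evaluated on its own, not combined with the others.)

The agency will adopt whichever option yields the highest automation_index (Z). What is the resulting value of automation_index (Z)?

Option 1 (T := 93):
  C = 34
  T = 93
  Z = 157 + 4·34 + 5·93 = 758
Option 2 (C + 36, T + 32):
  C = 34 + 36 = 70
  T = 109 + 32 = 141
  Z = 157 + 4·70 + 5·141 = 1142
Option 3 (T + 4, C − 33):
  C = 34 − 33 = 1
  T = 109 + 4 = 113
  Z = 157 + 4·1 + 5·113 = 726
Comparing — Option 1: Z=758, Option 2: Z=1142, Option 3: Z=726. Highest is 1142 (Option 2).

1142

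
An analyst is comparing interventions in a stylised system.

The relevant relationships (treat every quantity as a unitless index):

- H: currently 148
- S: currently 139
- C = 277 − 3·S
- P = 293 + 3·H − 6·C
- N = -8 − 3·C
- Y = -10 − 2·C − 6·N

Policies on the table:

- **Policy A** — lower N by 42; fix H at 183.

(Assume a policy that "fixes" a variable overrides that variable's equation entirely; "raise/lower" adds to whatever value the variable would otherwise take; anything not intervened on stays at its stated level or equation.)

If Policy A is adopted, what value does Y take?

Policy A (N − 42, H := 183):
  S = 139
  C = 277 − 3·139 = -140
  N = -8 − 3·(-140) (−42 from intervention) = 370
  Y = -10 − 2·(-140) − 6·370 = -1950

-1950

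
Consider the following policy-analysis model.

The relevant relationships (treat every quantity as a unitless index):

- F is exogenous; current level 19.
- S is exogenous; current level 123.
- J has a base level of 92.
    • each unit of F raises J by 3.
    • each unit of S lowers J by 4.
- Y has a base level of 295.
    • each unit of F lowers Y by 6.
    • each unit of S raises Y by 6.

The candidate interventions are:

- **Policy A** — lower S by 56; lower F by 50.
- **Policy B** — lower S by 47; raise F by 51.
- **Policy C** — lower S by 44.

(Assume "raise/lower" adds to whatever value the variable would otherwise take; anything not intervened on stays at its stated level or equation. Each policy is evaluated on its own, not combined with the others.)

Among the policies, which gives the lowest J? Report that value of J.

-269

Policy A (S − 56, F − 50):
  F = 19 − 50 = -31
  S = 123 − 56 = 67
  J = 92 + 3·(-31) − 4·67 = -269
Policy B (S − 47, F + 51):
  F = 19 + 51 = 70
  S = 123 − 47 = 76
  J = 92 + 3·70 − 4·76 = -2
Policy C (S − 44):
  F = 19
  S = 123 − 44 = 79
  J = 92 + 3·19 − 4·79 = -167
Comparing — Policy A: J=-269, Policy B: J=-2, Policy C: J=-167. Lowest is -269 (Policy A).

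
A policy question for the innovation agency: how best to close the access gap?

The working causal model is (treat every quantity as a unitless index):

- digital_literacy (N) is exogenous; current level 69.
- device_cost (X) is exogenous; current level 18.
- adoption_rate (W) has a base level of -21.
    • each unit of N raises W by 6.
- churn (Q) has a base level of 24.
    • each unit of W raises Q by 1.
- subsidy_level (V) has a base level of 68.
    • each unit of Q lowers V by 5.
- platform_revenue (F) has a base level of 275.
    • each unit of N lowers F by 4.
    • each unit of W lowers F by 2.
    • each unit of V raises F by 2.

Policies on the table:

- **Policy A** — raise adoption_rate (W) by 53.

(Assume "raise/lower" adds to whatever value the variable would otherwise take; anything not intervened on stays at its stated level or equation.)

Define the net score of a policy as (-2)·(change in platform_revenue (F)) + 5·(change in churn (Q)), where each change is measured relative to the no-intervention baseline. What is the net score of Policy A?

Baseline:
  N = 69
  W = -21 + 6·69 = 393
  Q = 24 + 393 = 417
  V = 68 − 5·417 = -2017
  F = 275 − 4·69 − 2·393 + 2·(-2017) = -4821
Policy A (W + 53):
  N = 69
  W = -21 + 6·69 (+53 from intervention) = 446
  Q = 24 + 446 = 470
  V = 68 − 5·470 = -2282
  F = 275 − 4·69 − 2·446 + 2·(-2282) = -5457
ΔF = -5457 − (-4821) = -636; ΔQ = 470 − 417 = 53
Score = (-2)·(-636) + 5·53 = 1537

1537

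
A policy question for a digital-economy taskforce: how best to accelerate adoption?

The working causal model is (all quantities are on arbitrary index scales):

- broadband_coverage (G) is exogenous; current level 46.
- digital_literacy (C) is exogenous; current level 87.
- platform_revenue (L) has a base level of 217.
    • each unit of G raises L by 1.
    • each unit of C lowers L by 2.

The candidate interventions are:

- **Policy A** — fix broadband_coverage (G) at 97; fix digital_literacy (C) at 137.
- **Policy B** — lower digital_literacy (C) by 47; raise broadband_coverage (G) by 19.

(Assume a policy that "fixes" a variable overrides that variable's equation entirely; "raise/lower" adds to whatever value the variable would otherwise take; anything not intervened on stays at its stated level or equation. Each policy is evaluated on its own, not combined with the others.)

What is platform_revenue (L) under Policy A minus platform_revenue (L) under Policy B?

Policy A (G := 97, C := 137):
  G = 97
  C = 137
  L = 217 + 97 − 2·137 = 40
Policy B (C − 47, G + 19):
  G = 46 + 19 = 65
  C = 87 − 47 = 40
  L = 217 + 65 − 2·40 = 202
L: 40 − 202 = -162

-162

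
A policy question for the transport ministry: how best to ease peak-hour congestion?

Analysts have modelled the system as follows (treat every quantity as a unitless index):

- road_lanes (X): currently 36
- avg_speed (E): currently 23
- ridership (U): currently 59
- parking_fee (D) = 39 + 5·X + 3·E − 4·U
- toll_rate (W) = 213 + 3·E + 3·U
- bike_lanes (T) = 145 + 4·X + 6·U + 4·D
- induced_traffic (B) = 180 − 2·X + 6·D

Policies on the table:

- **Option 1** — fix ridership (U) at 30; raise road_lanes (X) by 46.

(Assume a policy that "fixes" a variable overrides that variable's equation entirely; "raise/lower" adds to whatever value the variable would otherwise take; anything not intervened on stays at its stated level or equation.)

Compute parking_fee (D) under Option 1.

Option 1 (U := 30, X + 46):
  X = 36 + 46 = 82
  E = 23
  U = 30
  D = 39 + 5·82 + 3·23 − 4·30 = 398

398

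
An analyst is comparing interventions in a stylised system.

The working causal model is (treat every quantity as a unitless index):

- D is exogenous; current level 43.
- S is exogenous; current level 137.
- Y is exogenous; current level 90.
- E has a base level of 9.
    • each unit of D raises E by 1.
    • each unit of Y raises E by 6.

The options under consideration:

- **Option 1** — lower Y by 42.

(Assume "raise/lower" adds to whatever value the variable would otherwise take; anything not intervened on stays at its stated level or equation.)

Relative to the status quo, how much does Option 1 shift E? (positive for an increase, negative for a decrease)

Baseline:
  D = 43
  Y = 90
  E = 9 + 43 + 6·90 = 592
Option 1 (Y − 42):
  D = 43
  Y = 90 − 42 = 48
  E = 9 + 43 + 6·48 = 340
Change in E: 340 − 592 = -252

-252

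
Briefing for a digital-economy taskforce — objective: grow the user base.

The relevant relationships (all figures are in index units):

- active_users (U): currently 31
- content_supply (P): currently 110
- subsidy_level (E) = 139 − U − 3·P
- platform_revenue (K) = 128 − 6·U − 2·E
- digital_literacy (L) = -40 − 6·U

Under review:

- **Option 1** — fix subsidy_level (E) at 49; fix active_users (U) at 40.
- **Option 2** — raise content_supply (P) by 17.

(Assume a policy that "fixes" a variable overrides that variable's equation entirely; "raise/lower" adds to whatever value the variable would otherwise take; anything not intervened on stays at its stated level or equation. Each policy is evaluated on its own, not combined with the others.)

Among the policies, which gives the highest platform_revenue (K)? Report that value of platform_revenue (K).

Option 1 (E := 49, U := 40):
  U = 40
  P = 110
  E = 49
  K = 128 − 6·40 − 2·49 = -210
Option 2 (P + 17):
  U = 31
  P = 110 + 17 = 127
  E = 139 − 31 − 3·127 = -273
  K = 128 − 6·31 − 2·(-273) = 488
Comparing — Option 1: K=-210, Option 2: K=488. Highest is 488 (Option 2).

488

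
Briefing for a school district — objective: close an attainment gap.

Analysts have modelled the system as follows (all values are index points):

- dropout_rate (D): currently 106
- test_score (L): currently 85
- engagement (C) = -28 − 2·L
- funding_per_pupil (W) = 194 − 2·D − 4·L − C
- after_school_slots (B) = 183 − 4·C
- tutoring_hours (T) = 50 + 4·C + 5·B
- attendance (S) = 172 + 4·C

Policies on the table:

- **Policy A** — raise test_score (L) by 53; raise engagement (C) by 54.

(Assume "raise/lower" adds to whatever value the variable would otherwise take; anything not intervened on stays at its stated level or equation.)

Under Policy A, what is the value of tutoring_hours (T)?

4965

Policy A (L + 53, C + 54):
  L = 85 + 53 = 138
  C = -28 − 2·138 (+54 from intervention) = -250
  B = 183 − 4·(-250) = 1183
  T = 50 + 4·(-250) + 5·1183 = 4965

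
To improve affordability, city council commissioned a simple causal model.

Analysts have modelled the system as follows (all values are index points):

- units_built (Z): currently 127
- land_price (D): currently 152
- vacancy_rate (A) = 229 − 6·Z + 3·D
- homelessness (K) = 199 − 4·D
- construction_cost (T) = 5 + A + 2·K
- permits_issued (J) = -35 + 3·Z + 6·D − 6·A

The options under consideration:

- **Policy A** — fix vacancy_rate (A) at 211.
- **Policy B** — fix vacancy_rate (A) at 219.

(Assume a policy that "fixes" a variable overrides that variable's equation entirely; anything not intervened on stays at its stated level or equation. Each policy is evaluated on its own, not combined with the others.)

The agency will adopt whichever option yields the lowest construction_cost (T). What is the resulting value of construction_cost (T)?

-602

Policy A (A := 211):
  Z = 127
  D = 152
  A = 211
  K = 199 − 4·152 = -409
  T = 5 + 211 + 2·(-409) = -602
Policy B (A := 219):
  Z = 127
  D = 152
  A = 219
  K = 199 − 4·152 = -409
  T = 5 + 219 + 2·(-409) = -594
Comparing — Policy A: T=-602, Policy B: T=-594. Lowest is -602 (Policy A).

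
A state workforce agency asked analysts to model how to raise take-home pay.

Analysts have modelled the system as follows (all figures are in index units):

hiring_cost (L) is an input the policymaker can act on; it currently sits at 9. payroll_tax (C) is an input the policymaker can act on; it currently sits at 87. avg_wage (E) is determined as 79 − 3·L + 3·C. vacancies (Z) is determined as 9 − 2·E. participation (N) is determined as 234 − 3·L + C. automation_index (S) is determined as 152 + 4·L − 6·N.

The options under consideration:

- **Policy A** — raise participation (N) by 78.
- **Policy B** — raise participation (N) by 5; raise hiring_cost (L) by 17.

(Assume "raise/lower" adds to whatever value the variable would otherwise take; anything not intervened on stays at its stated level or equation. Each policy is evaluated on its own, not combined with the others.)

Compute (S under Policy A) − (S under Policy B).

-812

Policy A (N + 78):
  L = 9
  C = 87
  N = 234 − 3·9 + 87 (+78 from intervention) = 372
  S = 152 + 4·9 − 6·372 = -2044
Policy B (N + 5, L + 17):
  L = 9 + 17 = 26
  C = 87
  N = 234 − 3·26 + 87 (+5 from intervention) = 248
  S = 152 + 4·26 − 6·248 = -1232
S: -2044 − (-1232) = -812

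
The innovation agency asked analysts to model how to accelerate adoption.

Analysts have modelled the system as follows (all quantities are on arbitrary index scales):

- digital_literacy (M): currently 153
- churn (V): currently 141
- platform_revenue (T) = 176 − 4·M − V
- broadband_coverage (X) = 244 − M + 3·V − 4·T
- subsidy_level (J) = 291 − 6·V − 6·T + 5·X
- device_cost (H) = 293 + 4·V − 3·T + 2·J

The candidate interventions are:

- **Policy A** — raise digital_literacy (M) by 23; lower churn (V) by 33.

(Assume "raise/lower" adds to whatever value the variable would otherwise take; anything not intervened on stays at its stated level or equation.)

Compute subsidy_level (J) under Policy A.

18139

Policy A (M + 23, V − 33):
  M = 153 + 23 = 176
  V = 141 − 33 = 108
  T = 176 − 4·176 − 108 = -636
  X = 244 − 176 + 3·108 − 4·(-636) = 2936
  J = 291 − 6·108 − 6·(-636) + 5·2936 = 18139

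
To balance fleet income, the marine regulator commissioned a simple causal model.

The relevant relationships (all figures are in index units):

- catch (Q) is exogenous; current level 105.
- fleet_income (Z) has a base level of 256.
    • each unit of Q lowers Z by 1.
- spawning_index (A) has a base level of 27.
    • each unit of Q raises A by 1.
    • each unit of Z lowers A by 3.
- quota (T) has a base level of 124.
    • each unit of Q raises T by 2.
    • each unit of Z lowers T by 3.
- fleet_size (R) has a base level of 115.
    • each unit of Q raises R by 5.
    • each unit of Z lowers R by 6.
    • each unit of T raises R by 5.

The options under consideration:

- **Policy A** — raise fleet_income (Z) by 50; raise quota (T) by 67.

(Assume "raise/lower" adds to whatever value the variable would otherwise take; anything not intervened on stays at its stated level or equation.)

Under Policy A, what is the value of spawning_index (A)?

Policy A (Z + 50, T + 67):
  Q = 105
  Z = 256 − 105 (+50 from intervention) = 201
  A = 27 + 105 − 3·201 = -471

-471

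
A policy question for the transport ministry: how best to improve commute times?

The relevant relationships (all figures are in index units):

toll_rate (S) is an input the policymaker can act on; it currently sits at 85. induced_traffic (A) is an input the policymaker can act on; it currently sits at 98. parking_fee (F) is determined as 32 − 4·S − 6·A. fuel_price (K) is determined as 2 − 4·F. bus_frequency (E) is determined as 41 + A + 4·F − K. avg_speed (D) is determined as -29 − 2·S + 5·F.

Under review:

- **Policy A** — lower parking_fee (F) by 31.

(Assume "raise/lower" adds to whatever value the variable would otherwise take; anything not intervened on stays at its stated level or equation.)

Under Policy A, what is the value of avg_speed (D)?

Policy A (F − 31):
  S = 85
  A = 98
  F = 32 − 4·85 − 6·98 (−31 from intervention) = -927
  D = -29 − 2·85 + 5·(-927) = -4834

-4834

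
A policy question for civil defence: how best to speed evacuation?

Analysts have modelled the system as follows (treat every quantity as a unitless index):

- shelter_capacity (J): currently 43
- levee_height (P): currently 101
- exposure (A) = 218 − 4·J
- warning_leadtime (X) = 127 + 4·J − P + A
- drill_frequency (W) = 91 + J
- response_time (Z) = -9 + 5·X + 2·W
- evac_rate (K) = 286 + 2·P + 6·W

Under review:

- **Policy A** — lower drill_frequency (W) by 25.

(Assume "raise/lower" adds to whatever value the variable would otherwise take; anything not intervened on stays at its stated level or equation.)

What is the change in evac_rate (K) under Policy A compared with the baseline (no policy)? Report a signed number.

Baseline:
  J = 43
  P = 101
  W = 91 + 43 = 134
  K = 286 + 2·101 + 6·134 = 1292
Policy A (W − 25):
  J = 43
  P = 101
  W = 91 + 43 (−25 from intervention) = 109
  K = 286 + 2·101 + 6·109 = 1142
Change in K: 1142 − 1292 = -150

-150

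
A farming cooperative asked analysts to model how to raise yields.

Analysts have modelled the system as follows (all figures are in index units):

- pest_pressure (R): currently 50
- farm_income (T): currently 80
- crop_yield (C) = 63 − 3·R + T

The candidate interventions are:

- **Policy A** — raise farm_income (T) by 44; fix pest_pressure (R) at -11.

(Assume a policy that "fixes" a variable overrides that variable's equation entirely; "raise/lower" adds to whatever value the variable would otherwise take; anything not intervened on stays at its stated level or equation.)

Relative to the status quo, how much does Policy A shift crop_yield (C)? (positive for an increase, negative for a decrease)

227

Baseline:
  R = 50
  T = 80
  C = 63 − 3·50 + 80 = -7
Policy A (T + 44, R := -11):
  R = -11
  T = 80 + 44 = 124
  C = 63 − 3·(-11) + 124 = 220
Change in C: 220 − (-7) = 227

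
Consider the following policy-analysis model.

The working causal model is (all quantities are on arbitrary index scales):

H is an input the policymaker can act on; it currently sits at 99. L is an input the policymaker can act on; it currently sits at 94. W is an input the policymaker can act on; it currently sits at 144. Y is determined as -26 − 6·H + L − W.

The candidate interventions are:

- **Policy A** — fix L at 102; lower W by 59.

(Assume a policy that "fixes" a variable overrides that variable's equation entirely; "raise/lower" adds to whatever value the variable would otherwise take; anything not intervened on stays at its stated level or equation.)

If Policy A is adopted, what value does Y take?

Policy A (L := 102, W − 59):
  H = 99
  L = 102
  W = 144 − 59 = 85
  Y = -26 − 6·99 + 102 − 85 = -603

-603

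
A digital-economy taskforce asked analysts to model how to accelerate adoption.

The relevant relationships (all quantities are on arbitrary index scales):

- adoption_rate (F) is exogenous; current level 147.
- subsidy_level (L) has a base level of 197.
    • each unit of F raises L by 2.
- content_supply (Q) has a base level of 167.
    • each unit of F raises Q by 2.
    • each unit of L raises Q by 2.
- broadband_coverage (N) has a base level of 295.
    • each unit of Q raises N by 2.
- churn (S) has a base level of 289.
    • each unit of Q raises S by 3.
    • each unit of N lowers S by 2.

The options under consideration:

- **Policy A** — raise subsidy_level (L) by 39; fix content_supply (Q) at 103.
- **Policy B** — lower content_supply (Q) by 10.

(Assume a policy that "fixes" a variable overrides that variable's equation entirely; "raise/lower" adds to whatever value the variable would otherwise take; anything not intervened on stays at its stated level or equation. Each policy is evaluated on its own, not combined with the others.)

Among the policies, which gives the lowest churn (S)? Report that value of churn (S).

Policy A (L + 39, Q := 103):
  F = 147
  L = 197 + 2·147 (+39 from intervention) = 530
  Q = 103
  N = 295 + 2·103 = 501
  S = 289 + 3·103 − 2·501 = -404
Policy B (Q − 10):
  F = 147
  L = 197 + 2·147 = 491
  Q = 167 + 2·147 + 2·491 (−10 from intervention) = 1433
  N = 295 + 2·1433 = 3161
  S = 289 + 3·1433 − 2·3161 = -1734
Comparing — Policy A: S=-404, Policy B: S=-1734. Lowest is -1734 (Policy B).

-1734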